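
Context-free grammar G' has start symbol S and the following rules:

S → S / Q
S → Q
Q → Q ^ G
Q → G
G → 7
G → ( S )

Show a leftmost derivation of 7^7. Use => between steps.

S=>Q=>Q^G=>G^G=>7^G=>7^7

S => Q   [S → Q]
Q => Q^G   [Q → Q ^ G]
Q^G => G^G   [Q → G]
G^G => 7^G   [G → 7]
7^G => 7^7   [G → 7]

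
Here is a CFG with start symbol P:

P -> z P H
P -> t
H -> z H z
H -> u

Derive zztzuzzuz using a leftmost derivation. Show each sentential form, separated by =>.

P=>zPH=>zzPHH=>zztHH=>zztzHzH=>zztzuzH=>zztzuzzHz=>zztzuzzuz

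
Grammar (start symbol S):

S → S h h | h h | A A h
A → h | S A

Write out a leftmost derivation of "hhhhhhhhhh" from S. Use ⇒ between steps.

S ⇒ AAh ⇒ SAAh ⇒ ShhAAh ⇒ AAhhhAAh ⇒ SAAhhhAAh ⇒ hhAAhhhAAh ⇒ hhhAhhhAAh ⇒ hhhhhhhAAh ⇒ hhhhhhhhAh ⇒ hhhhhhhhhh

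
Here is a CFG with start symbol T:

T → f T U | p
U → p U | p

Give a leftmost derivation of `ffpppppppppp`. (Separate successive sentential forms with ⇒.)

T⇒fTU⇒ffTUU⇒ffpUU⇒ffppUU⇒ffpppUU⇒ffppppUU⇒ffpppppUU⇒ffppppppUU⇒ffpppppppUU⇒ffppppppppU⇒ffpppppppppU⇒ffpppppppppp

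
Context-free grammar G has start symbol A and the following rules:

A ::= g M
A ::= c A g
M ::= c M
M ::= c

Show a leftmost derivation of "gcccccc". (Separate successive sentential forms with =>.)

A => gM   [A ::= g M]
gM => gcM   [M ::= c M]
gcM => gccM   [M ::= c M]
gccM => gcccM   [M ::= c M]
gcccM => gccccM   [M ::= c M]
gccccM => gcccccM   [M ::= c M]
gcccccM => gcccccc   [M ::= c]

A => gM => gcM => gccM => gcccM => gccccM => gcccccM => gcccccc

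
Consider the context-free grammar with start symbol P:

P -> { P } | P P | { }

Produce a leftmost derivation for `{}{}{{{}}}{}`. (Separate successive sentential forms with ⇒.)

P⇒PP⇒{}P⇒{}PP⇒{}{}P⇒{}{}PP⇒{}{}{P}P⇒{}{}{{P}}P⇒{}{}{{{}}}P⇒{}{}{{{}}}{}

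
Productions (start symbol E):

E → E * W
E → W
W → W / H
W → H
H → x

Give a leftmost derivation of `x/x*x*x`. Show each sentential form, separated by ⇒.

E ⇒ E*W ⇒ E*W*W ⇒ W*W*W ⇒ W/H*W*W ⇒ H/H*W*W ⇒ x/H*W*W ⇒ x/x*W*W ⇒ x/x*H*W ⇒ x/x*x*W ⇒ x/x*x*H ⇒ x/x*x*x

E ⇒ E*W   [E → E * W]
E*W ⇒ E*W*W   [E → E * W]
E*W*W ⇒ W*W*W   [E → W]
W*W*W ⇒ W/H*W*W   [W → W / H]
W/H*W*W ⇒ H/H*W*W   [W → H]
H/H*W*W ⇒ x/H*W*W   [H → x]
x/H*W*W ⇒ x/x*W*W   [H → x]
x/x*W*W ⇒ x/x*H*W   [W → H]
x/x*H*W ⇒ x/x*x*W   [H → x]
x/x*x*W ⇒ x/x*x*H   [W → H]
x/x*x*H ⇒ x/x*x*x   [H → x]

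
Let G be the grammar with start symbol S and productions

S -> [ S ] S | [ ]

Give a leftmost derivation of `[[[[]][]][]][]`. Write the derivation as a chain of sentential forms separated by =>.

S => [S]S => [[S]S]S => [[[S]S]S]S => [[[[]]S]S]S => [[[[]][]]S]S => [[[[]][]][]]S => [[[[]][]][]][]

S => [S]S   [S -> [ S ] S]
[S]S => [[S]S]S   [S -> [ S ] S]
[[S]S]S => [[[S]S]S]S   [S -> [ S ] S]
[[[S]S]S]S => [[[[]]S]S]S   [S -> [ ]]
[[[[]]S]S]S => [[[[]][]]S]S   [S -> [ ]]
[[[[]][]]S]S => [[[[]][]][]]S   [S -> [ ]]
[[[[]][]][]]S => [[[[]][]][]][]   [S -> [ ]]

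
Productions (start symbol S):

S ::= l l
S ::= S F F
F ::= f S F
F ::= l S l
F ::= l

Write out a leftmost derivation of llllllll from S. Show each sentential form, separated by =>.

S=>SFF=>SFFFF=>SFFFFFF=>llFFFFFF=>lllFFFFF=>llllFFFF=>lllllFFF=>llllllFF=>lllllllF=>llllllll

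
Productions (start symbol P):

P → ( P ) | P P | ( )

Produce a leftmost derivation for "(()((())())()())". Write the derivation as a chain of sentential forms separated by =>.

P => (P)   [P → ( P )]
(P) => (PP)   [P → P P]
(PP) => (PPP)   [P → P P]
(PPP) => (()PP)   [P → ( )]
(()PP) => (()PPP)   [P → P P]
(()PPP) => (()(P)PP)   [P → ( P )]
(()(P)PP) => (()(PP)PP)   [P → P P]
(()(PP)PP) => (()((P)P)PP)   [P → ( P )]
(()((P)P)PP) => (()((())P)PP)   [P → ( )]
(()((())P)PP) => (()((())())PP)   [P → ( )]
(()((())())PP) => (()((())())()P)   [P → ( )]
(()((())())()P) => (()((())())()())   [P → ( )]

P=>(P)=>(PP)=>(PPP)=>(()PP)=>(()PPP)=>(()(P)PP)=>(()(PP)PP)=>(()((P)P)PP)=>(()((())P)PP)=>(()((())())PP)=>(()((())())()P)=>(()((())())()())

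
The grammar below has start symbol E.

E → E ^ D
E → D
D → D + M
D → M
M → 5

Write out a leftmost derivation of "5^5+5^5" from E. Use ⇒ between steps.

E ⇒ E^D ⇒ E^D^D ⇒ D^D^D ⇒ M^D^D ⇒ 5^D^D ⇒ 5^D+M^D ⇒ 5^M+M^D ⇒ 5^5+M^D ⇒ 5^5+5^D ⇒ 5^5+5^M ⇒ 5^5+5^5

E ⇒ E^D   [E → E ^ D]
E^D ⇒ E^D^D   [E → E ^ D]
E^D^D ⇒ D^D^D   [E → D]
D^D^D ⇒ M^D^D   [D → M]
M^D^D ⇒ 5^D^D   [M → 5]
5^D^D ⇒ 5^D+M^D   [D → D + M]
5^D+M^D ⇒ 5^M+M^D   [D → M]
5^M+M^D ⇒ 5^5+M^D   [M → 5]
5^5+M^D ⇒ 5^5+5^D   [M → 5]
5^5+5^D ⇒ 5^5+5^M   [D → M]
5^5+5^M ⇒ 5^5+5^5   [M → 5]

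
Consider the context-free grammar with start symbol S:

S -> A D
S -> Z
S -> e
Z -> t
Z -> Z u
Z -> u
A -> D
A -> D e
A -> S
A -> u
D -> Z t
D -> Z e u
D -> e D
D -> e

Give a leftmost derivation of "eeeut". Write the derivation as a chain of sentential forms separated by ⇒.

S ⇒ AD ⇒ DD ⇒ eDD ⇒ eeDD ⇒ eeeD ⇒ eeeZt ⇒ eeeut

S ⇒ AD   [S -> A D]
AD ⇒ DD   [A -> D]
DD ⇒ eDD   [D -> e D]
eDD ⇒ eeDD   [D -> e D]
eeDD ⇒ eeeD   [D -> e]
eeeD ⇒ eeeZt   [D -> Z t]
eeeZt ⇒ eeeut   [Z -> u]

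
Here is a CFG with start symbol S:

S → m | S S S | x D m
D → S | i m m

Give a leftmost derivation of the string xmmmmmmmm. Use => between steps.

S => SSS   [S → S S S]
SSS => xDmSS   [S → x D m]
xDmSS => xSmSS   [D → S]
xSmSS => xSSSmSS   [S → S S S]
xSSSmSS => xSSSSSmSS   [S → S S S]
xSSSSSmSS => xmSSSSmSS   [S → m]
xmSSSSmSS => xmmSSSmSS   [S → m]
xmmSSSmSS => xmmmSSmSS   [S → m]
xmmmSSmSS => xmmmmSmSS   [S → m]
xmmmmSmSS => xmmmmmmSS   [S → m]
xmmmmmmSS => xmmmmmmmS   [S → m]
xmmmmmmmS => xmmmmmmmm   [S → m]

S => SSS => xDmSS => xSmSS => xSSSmSS => xSSSSSmSS => xmSSSSmSS => xmmSSSmSS => xmmmSSmSS => xmmmmSmSS => xmmmmmmSS => xmmmmmmmS => xmmmmmmmm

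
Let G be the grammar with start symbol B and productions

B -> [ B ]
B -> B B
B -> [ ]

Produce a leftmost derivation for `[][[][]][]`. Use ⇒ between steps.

B ⇒ BB ⇒ BBB ⇒ []BB ⇒ [][B]B ⇒ [][BB]B ⇒ [][[]B]B ⇒ [][[][]]B ⇒ [][[][]][]

B ⇒ BB   [B -> B B]
BB ⇒ BBB   [B -> B B]
BBB ⇒ []BB   [B -> [ ]]
[]BB ⇒ [][B]B   [B -> [ B ]]
[][B]B ⇒ [][BB]B   [B -> B B]
[][BB]B ⇒ [][[]B]B   [B -> [ ]]
[][[]B]B ⇒ [][[][]]B   [B -> [ ]]
[][[][]]B ⇒ [][[][]][]   [B -> [ ]]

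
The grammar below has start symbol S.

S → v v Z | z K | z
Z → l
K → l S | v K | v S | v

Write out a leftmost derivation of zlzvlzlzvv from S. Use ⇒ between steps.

S ⇒ zK ⇒ zlS ⇒ zlzK ⇒ zlzvK ⇒ zlzvlS ⇒ zlzvlzK ⇒ zlzvlzlS ⇒ zlzvlzlzK ⇒ zlzvlzlzvK ⇒ zlzvlzlzvv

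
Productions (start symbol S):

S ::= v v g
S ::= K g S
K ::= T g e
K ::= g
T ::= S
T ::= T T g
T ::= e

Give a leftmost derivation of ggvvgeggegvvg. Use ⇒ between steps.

S ⇒ KgS   [S ::= K g S]
KgS ⇒ TgegS   [K ::= T g e]
TgegS ⇒ TTggegS   [T ::= T T g]
TTggegS ⇒ STggegS   [T ::= S]
STggegS ⇒ KgSTggegS   [S ::= K g S]
KgSTggegS ⇒ ggSTggegS   [K ::= g]
ggSTggegS ⇒ ggvvgTggegS   [S ::= v v g]
ggvvgTggegS ⇒ ggvvgeggegS   [T ::= e]
ggvvgeggegS ⇒ ggvvgeggegvvg   [S ::= v v g]

S⇒KgS⇒TgegS⇒TTggegS⇒STggegS⇒KgSTggegS⇒ggSTggegS⇒ggvvgTggegS⇒ggvvgeggegS⇒ggvvgeggegvvg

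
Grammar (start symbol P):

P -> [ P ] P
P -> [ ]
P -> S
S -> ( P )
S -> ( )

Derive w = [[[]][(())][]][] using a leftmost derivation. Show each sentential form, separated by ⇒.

P ⇒ [P]P   [P -> [ P ] P]
[P]P ⇒ [[P]P]P   [P -> [ P ] P]
[[P]P]P ⇒ [[[]]P]P   [P -> [ ]]
[[[]]P]P ⇒ [[[]][P]P]P   [P -> [ P ] P]
[[[]][P]P]P ⇒ [[[]][S]P]P   [P -> S]
[[[]][S]P]P ⇒ [[[]][(P)]P]P   [S -> ( P )]
[[[]][(P)]P]P ⇒ [[[]][(S)]P]P   [P -> S]
[[[]][(S)]P]P ⇒ [[[]][(())]P]P   [S -> ( )]
[[[]][(())]P]P ⇒ [[[]][(())][]]P   [P -> [ ]]
[[[]][(())][]]P ⇒ [[[]][(())][]][]   [P -> [ ]]

P ⇒ [P]P ⇒ [[P]P]P ⇒ [[[]]P]P ⇒ [[[]][P]P]P ⇒ [[[]][S]P]P ⇒ [[[]][(P)]P]P ⇒ [[[]][(S)]P]P ⇒ [[[]][(())]P]P ⇒ [[[]][(())][]]P ⇒ [[[]][(())][]][]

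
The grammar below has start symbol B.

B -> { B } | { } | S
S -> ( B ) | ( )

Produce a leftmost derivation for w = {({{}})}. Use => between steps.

B=>{B}=>{S}=>{(B)}=>{({B})}=>{({{}})}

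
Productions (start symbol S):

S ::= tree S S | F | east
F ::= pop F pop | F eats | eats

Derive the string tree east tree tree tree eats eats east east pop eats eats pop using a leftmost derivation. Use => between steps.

S => tree S S   [S ::= tree S S]
tree S S => tree east S   [S ::= east]
tree east S => tree east tree S S   [S ::= tree S S]
tree east tree S S => tree east tree tree S S S   [S ::= tree S S]
tree east tree tree S S S => tree east tree tree tree S S S S   [S ::= tree S S]
tree east tree tree tree S S S S => tree east tree tree tree F S S S   [S ::= F]
tree east tree tree tree F S S S => tree east tree tree tree F eats S S S   [F ::= F eats]
tree east tree tree tree F eats S S S => tree east tree tree tree eats eats S S S   [F ::= eats]
tree east tree tree tree eats eats S S S => tree east tree tree tree eats eats east S S   [S ::= east]
tree east tree tree tree eats eats east S S => tree east tree tree tree eats eats east east S   [S ::= east]
tree east tree tree tree eats eats east east S => tree east tree tree tree eats eats east east F   [S ::= F]
tree east tree tree tree eats eats east east F => tree east tree tree tree eats eats east east pop F pop   [F ::= pop F pop]
tree east tree tree tree eats eats east east pop F pop => tree east tree tree tree eats eats east east pop F eats pop   [F ::= F eats]
tree east tree tree tree eats eats east east pop F eats pop => tree east tree tree tree eats eats east east pop eats eats pop   [F ::= eats]

S => tree S S => tree east S => tree east tree S S => tree east tree tree S S S => tree east tree tree tree S S S S => tree east tree tree tree F S S S => tree east tree tree tree F eats S S S => tree east tree tree tree eats eats S S S => tree east tree tree tree eats eats east S S => tree east tree tree tree eats eats east east S => tree east tree tree tree eats eats east east F => tree east tree tree tree eats eats east east pop F pop => tree east tree tree tree eats eats east east pop F eats pop => tree east tree tree tree eats eats east east pop eats eats pop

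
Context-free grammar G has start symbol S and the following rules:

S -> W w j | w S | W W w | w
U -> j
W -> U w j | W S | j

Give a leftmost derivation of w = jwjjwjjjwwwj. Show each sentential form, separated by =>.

S => Wwj   [S -> W w j]
Wwj => WSwj   [W -> W S]
WSwj => WSSwj   [W -> W S]
WSSwj => WSSSwj   [W -> W S]
WSSSwj => UwjSSSwj   [W -> U w j]
UwjSSSwj => jwjSSSwj   [U -> j]
jwjSSSwj => jwjWwjSSwj   [S -> W w j]
jwjWwjSSwj => jwjjwjSSwj   [W -> j]
jwjjwjSSwj => jwjjwjWWwSwj   [S -> W W w]
jwjjwjWWwSwj => jwjjwjjWwSwj   [W -> j]
jwjjwjjWwSwj => jwjjwjjjwSwj   [W -> j]
jwjjwjjjwSwj => jwjjwjjjwwwj   [S -> w]

S => Wwj => WSwj => WSSwj => WSSSwj => UwjSSSwj => jwjSSSwj => jwjWwjSSwj => jwjjwjSSwj => jwjjwjWWwSwj => jwjjwjjWwSwj => jwjjwjjjwSwj => jwjjwjjjwwwj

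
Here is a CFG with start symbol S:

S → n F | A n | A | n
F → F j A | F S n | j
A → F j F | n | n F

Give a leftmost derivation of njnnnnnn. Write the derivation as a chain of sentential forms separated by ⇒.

S ⇒ A   [S → A]
A ⇒ nF   [A → n F]
nF ⇒ nFSn   [F → F S n]
nFSn ⇒ nFSnSn   [F → F S n]
nFSnSn ⇒ nFSnSnSn   [F → F S n]
nFSnSnSn ⇒ njSnSnSn   [F → j]
njSnSnSn ⇒ njnnSnSn   [S → n]
njnnSnSn ⇒ njnnnnSn   [S → n]
njnnnnSn ⇒ njnnnnnn   [S → n]

S ⇒ A ⇒ nF ⇒ nFSn ⇒ nFSnSn ⇒ nFSnSnSn ⇒ njSnSnSn ⇒ njnnSnSn ⇒ njnnnnSn ⇒ njnnnnnn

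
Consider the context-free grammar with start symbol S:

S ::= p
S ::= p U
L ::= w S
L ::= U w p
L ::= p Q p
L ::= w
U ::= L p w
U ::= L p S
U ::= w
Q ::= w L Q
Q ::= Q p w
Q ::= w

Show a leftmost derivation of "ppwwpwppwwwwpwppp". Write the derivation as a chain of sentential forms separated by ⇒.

S ⇒ pU ⇒ pLpS ⇒ ppQppS ⇒ ppQpwppS ⇒ ppwLQpwppS ⇒ ppwwSQpwppS ⇒ ppwwpUQpwppS ⇒ ppwwpLpwQpwppS ⇒ ppwwpwSpwQpwppS ⇒ ppwwpwppwQpwppS ⇒ ppwwpwppwwLQpwppS ⇒ ppwwpwppwwwQpwppS ⇒ ppwwpwppwwwwpwppS ⇒ ppwwpwppwwwwpwppp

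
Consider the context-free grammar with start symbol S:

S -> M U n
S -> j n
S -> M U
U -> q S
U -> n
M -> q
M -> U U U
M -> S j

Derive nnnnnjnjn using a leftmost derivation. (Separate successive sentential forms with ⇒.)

S ⇒ MU ⇒ SjU ⇒ MUjU ⇒ SjUjU ⇒ MUnjUjU ⇒ UUUUnjUjU ⇒ nUUUnjUjU ⇒ nnUUnjUjU ⇒ nnnUnjUjU ⇒ nnnnnjUjU ⇒ nnnnnjnjU ⇒ nnnnnjnjn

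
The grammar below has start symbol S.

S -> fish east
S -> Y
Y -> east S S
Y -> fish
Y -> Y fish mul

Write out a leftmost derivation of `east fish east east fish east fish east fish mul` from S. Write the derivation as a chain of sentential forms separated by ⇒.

S ⇒ Y   [S -> Y]
Y ⇒ Y fish mul   [Y -> Y fish mul]
Y fish mul ⇒ east S S fish mul   [Y -> east S S]
east S S fish mul ⇒ east fish east S fish mul   [S -> fish east]
east fish east S fish mul ⇒ east fish east Y fish mul   [S -> Y]
east fish east Y fish mul ⇒ east fish east east S S fish mul   [Y -> east S S]
east fish east east S S fish mul ⇒ east fish east east fish east S fish mul   [S -> fish east]
east fish east east fish east S fish mul ⇒ east fish east east fish east fish east fish mul   [S -> fish east]

S ⇒ Y ⇒ Y fish mul ⇒ east S S fish mul ⇒ east fish east S fish mul ⇒ east fish east Y fish mul ⇒ east fish east east S S fish mul ⇒ east fish east east fish east S fish mul ⇒ east fish east east fish east fish east fish mul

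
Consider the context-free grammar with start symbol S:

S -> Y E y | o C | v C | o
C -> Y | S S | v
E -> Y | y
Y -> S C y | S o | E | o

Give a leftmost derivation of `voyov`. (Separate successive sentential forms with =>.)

S => vC => vSS => voCS => voYS => voES => voyS => voyoC => voyov

S => vC   [S -> v C]
vC => vSS   [C -> S S]
vSS => voCS   [S -> o C]
voCS => voYS   [C -> Y]
voYS => voES   [Y -> E]
voES => voyS   [E -> y]
voyS => voyoC   [S -> o C]
voyoC => voyov   [C -> v]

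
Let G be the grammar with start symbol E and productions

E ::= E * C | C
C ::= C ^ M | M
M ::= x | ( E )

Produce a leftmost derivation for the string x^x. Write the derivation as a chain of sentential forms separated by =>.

E => C => C^M => M^M => x^M => x^x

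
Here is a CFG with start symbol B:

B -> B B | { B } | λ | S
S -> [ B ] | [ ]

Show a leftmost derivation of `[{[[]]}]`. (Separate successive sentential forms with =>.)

B => S   [B -> S]
S => [B]   [S -> [ B ]]
[B] => [BB]   [B -> B B]
[BB] => [{B}B]   [B -> { B }]
[{B}B] => [{S}B]   [B -> S]
[{S}B] => [{[B]}B]   [S -> [ B ]]
[{[B]}B] => [{[S]}B]   [B -> S]
[{[S]}B] => [{[[B]]}B]   [S -> [ B ]]
[{[[B]]}B] => [{[[]]}B]   [B -> λ]
[{[[]]}B] => [{[[]]}]   [B -> λ]

B => S => [B] => [BB] => [{B}B] => [{S}B] => [{[B]}B] => [{[S]}B] => [{[[B]]}B] => [{[[]]}B] => [{[[]]}]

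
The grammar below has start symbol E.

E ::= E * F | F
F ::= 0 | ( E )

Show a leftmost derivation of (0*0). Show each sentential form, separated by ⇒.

E ⇒ F ⇒ (E) ⇒ (E*F) ⇒ (F*F) ⇒ (0*F) ⇒ (0*0)

E ⇒ F   [E ::= F]
F ⇒ (E)   [F ::= ( E )]
(E) ⇒ (E*F)   [E ::= E * F]
(E*F) ⇒ (F*F)   [E ::= F]
(F*F) ⇒ (0*F)   [F ::= 0]
(0*F) ⇒ (0*0)   [F ::= 0]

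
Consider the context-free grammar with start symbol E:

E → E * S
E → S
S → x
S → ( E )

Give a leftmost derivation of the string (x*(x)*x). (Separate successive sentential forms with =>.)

E=>S=>(E)=>(E*S)=>(E*S*S)=>(S*S*S)=>(x*S*S)=>(x*(E)*S)=>(x*(S)*S)=>(x*(x)*S)=>(x*(x)*x)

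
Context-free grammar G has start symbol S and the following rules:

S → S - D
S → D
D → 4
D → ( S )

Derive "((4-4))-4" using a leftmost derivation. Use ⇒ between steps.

S ⇒ S-D ⇒ D-D ⇒ (S)-D ⇒ (D)-D ⇒ ((S))-D ⇒ ((S-D))-D ⇒ ((D-D))-D ⇒ ((4-D))-D ⇒ ((4-4))-D ⇒ ((4-4))-4

S ⇒ S-D   [S → S - D]
S-D ⇒ D-D   [S → D]
D-D ⇒ (S)-D   [D → ( S )]
(S)-D ⇒ (D)-D   [S → D]
(D)-D ⇒ ((S))-D   [D → ( S )]
((S))-D ⇒ ((S-D))-D   [S → S - D]
((S-D))-D ⇒ ((D-D))-D   [S → D]
((D-D))-D ⇒ ((4-D))-D   [D → 4]
((4-D))-D ⇒ ((4-4))-D   [D → 4]
((4-4))-D ⇒ ((4-4))-4   [D → 4]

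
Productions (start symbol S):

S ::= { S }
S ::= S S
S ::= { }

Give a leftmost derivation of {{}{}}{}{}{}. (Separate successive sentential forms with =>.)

S => SS => SSS => SSSS => {S}SSS => {SS}SSS => {{}S}SSS => {{}{}}SSS => {{}{}}{}SS => {{}{}}{}{}S => {{}{}}{}{}{}

S => SS   [S ::= S S]
SS => SSS   [S ::= S S]
SSS => SSSS   [S ::= S S]
SSSS => {S}SSS   [S ::= { S }]
{S}SSS => {SS}SSS   [S ::= S S]
{SS}SSS => {{}S}SSS   [S ::= { }]
{{}S}SSS => {{}{}}SSS   [S ::= { }]
{{}{}}SSS => {{}{}}{}SS   [S ::= { }]
{{}{}}{}SS => {{}{}}{}{}S   [S ::= { }]
{{}{}}{}{}S => {{}{}}{}{}{}   [S ::= { }]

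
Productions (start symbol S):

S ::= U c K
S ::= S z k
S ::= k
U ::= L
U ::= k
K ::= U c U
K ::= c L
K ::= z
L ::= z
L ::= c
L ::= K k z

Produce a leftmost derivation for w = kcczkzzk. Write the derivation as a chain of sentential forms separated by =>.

S => Szk   [S ::= S z k]
Szk => UcKzk   [S ::= U c K]
UcKzk => kcKzk   [U ::= k]
kcKzk => kccLzk   [K ::= c L]
kccLzk => kccKkzzk   [L ::= K k z]
kccKkzzk => kcczkzzk   [K ::= z]

S=>Szk=>UcKzk=>kcKzk=>kccLzk=>kccKkzzk=>kcczkzzk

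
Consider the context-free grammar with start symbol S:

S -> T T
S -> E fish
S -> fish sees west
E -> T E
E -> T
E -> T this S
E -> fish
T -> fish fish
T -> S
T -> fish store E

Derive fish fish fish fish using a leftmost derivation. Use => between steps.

S => T T => fish fish T => fish fish fish fish

S => T T   [S -> T T]
T T => fish fish T   [T -> fish fish]
fish fish T => fish fish fish fish   [T -> fish fish]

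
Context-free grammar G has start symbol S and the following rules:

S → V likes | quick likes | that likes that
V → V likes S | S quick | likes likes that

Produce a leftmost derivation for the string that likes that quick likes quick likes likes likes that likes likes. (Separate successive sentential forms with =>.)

S => V likes => V likes S likes => S quick likes S likes => V likes quick likes S likes => S quick likes quick likes S likes => that likes that quick likes quick likes S likes => that likes that quick likes quick likes V likes likes => that likes that quick likes quick likes likes likes that likes likes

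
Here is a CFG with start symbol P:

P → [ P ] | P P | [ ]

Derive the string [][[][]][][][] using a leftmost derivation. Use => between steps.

P => PP => []P => []PP => []PPP => []PPPP => [][P]PPP => [][PP]PPP => [][[]P]PPP => [][[][]]PPP => [][[][]][]PP => [][[][]][][]P => [][[][]][][][]

P => PP   [P → P P]
PP => []P   [P → [ ]]
[]P => []PP   [P → P P]
[]PP => []PPP   [P → P P]
[]PPP => []PPPP   [P → P P]
[]PPPP => [][P]PPP   [P → [ P ]]
[][P]PPP => [][PP]PPP   [P → P P]
[][PP]PPP => [][[]P]PPP   [P → [ ]]
[][[]P]PPP => [][[][]]PPP   [P → [ ]]
[][[][]]PPP => [][[][]][]PP   [P → [ ]]
[][[][]][]PP => [][[][]][][]P   [P → [ ]]
[][[][]][][]P => [][[][]][][][]   [P → [ ]]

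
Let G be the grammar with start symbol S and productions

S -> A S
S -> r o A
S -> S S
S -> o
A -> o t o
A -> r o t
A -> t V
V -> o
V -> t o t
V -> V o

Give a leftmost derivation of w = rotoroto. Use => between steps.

S => SS => ASS => rotSS => rotoS => rotoroA => rotorotV => rotoroto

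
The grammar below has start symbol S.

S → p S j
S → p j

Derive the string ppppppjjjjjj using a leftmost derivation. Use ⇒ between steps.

S ⇒ pSj ⇒ ppSjj ⇒ pppSjjj ⇒ ppppSjjjj ⇒ pppppSjjjjj ⇒ ppppppjjjjjj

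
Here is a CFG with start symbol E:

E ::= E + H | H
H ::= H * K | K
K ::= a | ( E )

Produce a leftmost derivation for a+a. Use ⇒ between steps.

E ⇒ E+H ⇒ H+H ⇒ K+H ⇒ a+H ⇒ a+K ⇒ a+a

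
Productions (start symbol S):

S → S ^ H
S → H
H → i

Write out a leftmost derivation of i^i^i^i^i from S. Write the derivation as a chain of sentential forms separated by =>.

S => S^H => S^H^H => S^H^H^H => S^H^H^H^H => H^H^H^H^H => i^H^H^H^H => i^i^H^H^H => i^i^i^H^H => i^i^i^i^H => i^i^i^i^i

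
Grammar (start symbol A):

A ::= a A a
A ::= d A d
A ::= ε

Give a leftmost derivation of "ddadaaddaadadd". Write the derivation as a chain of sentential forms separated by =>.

A => dAd   [A ::= d A d]
dAd => ddAdd   [A ::= d A d]
ddAdd => ddaAadd   [A ::= a A a]
ddaAadd => ddadAdadd   [A ::= d A d]
ddadAdadd => ddadaAadadd   [A ::= a A a]
ddadaAadadd => ddadaaAaadadd   [A ::= a A a]
ddadaaAaadadd => ddadaadAdaadadd   [A ::= d A d]
ddadaadAdaadadd => ddadaaddaadadd   [A ::= ε]

A=>dAd=>ddAdd=>ddaAadd=>ddadAdadd=>ddadaAadadd=>ddadaaAaadadd=>ddadaadAdaadadd=>ddadaaddaadadd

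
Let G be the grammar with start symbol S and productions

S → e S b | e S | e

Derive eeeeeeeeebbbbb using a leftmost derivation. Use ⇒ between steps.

S ⇒ eSb   [S → e S b]
eSb ⇒ eeSbb   [S → e S b]
eeSbb ⇒ eeeSbbb   [S → e S b]
eeeSbbb ⇒ eeeeSbbbb   [S → e S b]
eeeeSbbbb ⇒ eeeeeSbbbbb   [S → e S b]
eeeeeSbbbbb ⇒ eeeeeeSbbbbb   [S → e S]
eeeeeeSbbbbb ⇒ eeeeeeeSbbbbb   [S → e S]
eeeeeeeSbbbbb ⇒ eeeeeeeeSbbbbb   [S → e S]
eeeeeeeeSbbbbb ⇒ eeeeeeeeebbbbb   [S → e]

S⇒eSb⇒eeSbb⇒eeeSbbb⇒eeeeSbbbb⇒eeeeeSbbbbb⇒eeeeeeSbbbbb⇒eeeeeeeSbbbbb⇒eeeeeeeeSbbbbb⇒eeeeeeeeebbbbb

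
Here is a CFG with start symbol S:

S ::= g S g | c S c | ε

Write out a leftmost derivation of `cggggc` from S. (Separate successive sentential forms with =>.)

S => cSc => cgSgc => cggSggc => cggggc

S => cSc   [S ::= c S c]
cSc => cgSgc   [S ::= g S g]
cgSgc => cggSggc   [S ::= g S g]
cggSggc => cggggc   [S ::= ε]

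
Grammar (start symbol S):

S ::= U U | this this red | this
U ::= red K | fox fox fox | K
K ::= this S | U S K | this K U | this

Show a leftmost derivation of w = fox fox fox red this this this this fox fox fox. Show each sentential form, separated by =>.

S => U U => fox fox fox U => fox fox fox red K => fox fox fox red U S K => fox fox fox red K S K => fox fox fox red this S K => fox fox fox red this this K => fox fox fox red this this this K U => fox fox fox red this this this this U => fox fox fox red this this this this fox fox fox

S => U U   [S ::= U U]
U U => fox fox fox U   [U ::= fox fox fox]
fox fox fox U => fox fox fox red K   [U ::= red K]
fox fox fox red K => fox fox fox red U S K   [K ::= U S K]
fox fox fox red U S K => fox fox fox red K S K   [U ::= K]
fox fox fox red K S K => fox fox fox red this S K   [K ::= this]
fox fox fox red this S K => fox fox fox red this this K   [S ::= this]
fox fox fox red this this K => fox fox fox red this this this K U   [K ::= this K U]
fox fox fox red this this this K U => fox fox fox red this this this this U   [K ::= this]
fox fox fox red this this this this U => fox fox fox red this this this this fox fox fox   [U ::= fox fox fox]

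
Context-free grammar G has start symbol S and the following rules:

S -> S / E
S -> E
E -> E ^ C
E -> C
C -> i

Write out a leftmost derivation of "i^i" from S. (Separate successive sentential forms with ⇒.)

S ⇒ E   [S -> E]
E ⇒ E^C   [E -> E ^ C]
E^C ⇒ C^C   [E -> C]
C^C ⇒ i^C   [C -> i]
i^C ⇒ i^i   [C -> i]

S ⇒ E ⇒ E^C ⇒ C^C ⇒ i^C ⇒ i^i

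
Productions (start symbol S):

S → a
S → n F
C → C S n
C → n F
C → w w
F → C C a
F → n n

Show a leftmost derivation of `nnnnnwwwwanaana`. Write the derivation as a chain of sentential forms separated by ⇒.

S⇒nF⇒nCCa⇒nnFCa⇒nnnnCa⇒nnnnCSna⇒nnnnnFSna⇒nnnnnCCaSna⇒nnnnnwwCaSna⇒nnnnnwwCSnaSna⇒nnnnnwwwwSnaSna⇒nnnnnwwwwanaSna⇒nnnnnwwwwanaana

S ⇒ nF   [S → n F]
nF ⇒ nCCa   [F → C C a]
nCCa ⇒ nnFCa   [C → n F]
nnFCa ⇒ nnnnCa   [F → n n]
nnnnCa ⇒ nnnnCSna   [C → C S n]
nnnnCSna ⇒ nnnnnFSna   [C → n F]
nnnnnFSna ⇒ nnnnnCCaSna   [F → C C a]
nnnnnCCaSna ⇒ nnnnnwwCaSna   [C → w w]
nnnnnwwCaSna ⇒ nnnnnwwCSnaSna   [C → C S n]
nnnnnwwCSnaSna ⇒ nnnnnwwwwSnaSna   [C → w w]
nnnnnwwwwSnaSna ⇒ nnnnnwwwwanaSna   [S → a]
nnnnnwwwwanaSna ⇒ nnnnnwwwwanaana   [S → a]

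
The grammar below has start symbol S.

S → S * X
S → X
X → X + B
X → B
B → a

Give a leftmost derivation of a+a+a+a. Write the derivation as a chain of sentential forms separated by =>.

S => X => X+B => X+B+B => X+B+B+B => B+B+B+B => a+B+B+B => a+a+B+B => a+a+a+B => a+a+a+a

S => X   [S → X]
X => X+B   [X → X + B]
X+B => X+B+B   [X → X + B]
X+B+B => X+B+B+B   [X → X + B]
X+B+B+B => B+B+B+B   [X → B]
B+B+B+B => a+B+B+B   [B → a]
a+B+B+B => a+a+B+B   [B → a]
a+a+B+B => a+a+a+B   [B → a]
a+a+a+B => a+a+a+a   [B → a]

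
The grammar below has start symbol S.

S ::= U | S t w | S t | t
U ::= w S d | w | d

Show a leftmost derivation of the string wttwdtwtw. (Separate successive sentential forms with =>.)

S => Stw   [S ::= S t w]
Stw => Stwtw   [S ::= S t w]
Stwtw => Utwtw   [S ::= U]
Utwtw => wSdtwtw   [U ::= w S d]
wSdtwtw => wStwdtwtw   [S ::= S t w]
wStwdtwtw => wttwdtwtw   [S ::= t]

S=>Stw=>Stwtw=>Utwtw=>wSdtwtw=>wStwdtwtw=>wttwdtwtw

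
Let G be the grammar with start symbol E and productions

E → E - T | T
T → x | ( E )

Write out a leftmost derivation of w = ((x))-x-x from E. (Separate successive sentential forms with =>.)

E => E-T   [E → E - T]
E-T => E-T-T   [E → E - T]
E-T-T => T-T-T   [E → T]
T-T-T => (E)-T-T   [T → ( E )]
(E)-T-T => (T)-T-T   [E → T]
(T)-T-T => ((E))-T-T   [T → ( E )]
((E))-T-T => ((T))-T-T   [E → T]
((T))-T-T => ((x))-T-T   [T → x]
((x))-T-T => ((x))-x-T   [T → x]
((x))-x-T => ((x))-x-x   [T → x]

E=>E-T=>E-T-T=>T-T-T=>(E)-T-T=>(T)-T-T=>((E))-T-T=>((T))-T-T=>((x))-T-T=>((x))-x-T=>((x))-x-x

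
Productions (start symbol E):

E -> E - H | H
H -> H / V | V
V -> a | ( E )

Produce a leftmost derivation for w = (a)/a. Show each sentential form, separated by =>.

E => H   [E -> H]
H => H/V   [H -> H / V]
H/V => V/V   [H -> V]
V/V => (E)/V   [V -> ( E )]
(E)/V => (H)/V   [E -> H]
(H)/V => (V)/V   [H -> V]
(V)/V => (a)/V   [V -> a]
(a)/V => (a)/a   [V -> a]

E => H => H/V => V/V => (E)/V => (H)/V => (V)/V => (a)/V => (a)/a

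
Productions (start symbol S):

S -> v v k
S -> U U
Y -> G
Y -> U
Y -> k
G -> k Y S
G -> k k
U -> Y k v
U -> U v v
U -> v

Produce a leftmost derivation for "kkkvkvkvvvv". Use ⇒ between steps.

S ⇒ UU   [S -> U U]
UU ⇒ UvvU   [U -> U v v]
UvvU ⇒ YkvvvU   [U -> Y k v]
YkvvvU ⇒ UkvvvU   [Y -> U]
UkvvvU ⇒ YkvkvvvU   [U -> Y k v]
YkvkvvvU ⇒ UkvkvvvU   [Y -> U]
UkvkvvvU ⇒ YkvkvkvvvU   [U -> Y k v]
YkvkvkvvvU ⇒ GkvkvkvvvU   [Y -> G]
GkvkvkvvvU ⇒ kkkvkvkvvvU   [G -> k k]
kkkvkvkvvvU ⇒ kkkvkvkvvvv   [U -> v]

S⇒UU⇒UvvU⇒YkvvvU⇒UkvvvU⇒YkvkvvvU⇒UkvkvvvU⇒YkvkvkvvvU⇒GkvkvkvvvU⇒kkkvkvkvvvU⇒kkkvkvkvvvv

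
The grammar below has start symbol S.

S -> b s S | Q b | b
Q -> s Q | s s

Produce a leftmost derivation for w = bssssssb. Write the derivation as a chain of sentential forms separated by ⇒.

S ⇒ bsS ⇒ bsQb ⇒ bssQb ⇒ bsssQb ⇒ bssssQb ⇒ bssssssb

S ⇒ bsS   [S -> b s S]
bsS ⇒ bsQb   [S -> Q b]
bsQb ⇒ bssQb   [Q -> s Q]
bssQb ⇒ bsssQb   [Q -> s Q]
bsssQb ⇒ bssssQb   [Q -> s Q]
bssssQb ⇒ bssssssb   [Q -> s s]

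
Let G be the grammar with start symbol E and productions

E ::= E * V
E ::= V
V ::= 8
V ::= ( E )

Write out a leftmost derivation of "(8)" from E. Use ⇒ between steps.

E ⇒ V ⇒ (E) ⇒ (V) ⇒ (8)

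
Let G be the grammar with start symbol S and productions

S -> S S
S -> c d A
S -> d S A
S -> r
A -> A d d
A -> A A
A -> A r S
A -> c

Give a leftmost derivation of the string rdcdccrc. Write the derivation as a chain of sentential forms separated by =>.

S => SS => rS => rdSA => rdSSA => rdcdASA => rdcdAASA => rdcdcASA => rdcdccSA => rdcdccrA => rdcdccrc

S => SS   [S -> S S]
SS => rS   [S -> r]
rS => rdSA   [S -> d S A]
rdSA => rdSSA   [S -> S S]
rdSSA => rdcdASA   [S -> c d A]
rdcdASA => rdcdAASA   [A -> A A]
rdcdAASA => rdcdcASA   [A -> c]
rdcdcASA => rdcdccSA   [A -> c]
rdcdccSA => rdcdccrA   [S -> r]
rdcdccrA => rdcdccrc   [A -> c]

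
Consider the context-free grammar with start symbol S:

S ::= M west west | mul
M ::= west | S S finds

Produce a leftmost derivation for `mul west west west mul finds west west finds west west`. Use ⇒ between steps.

S ⇒ M west west ⇒ S S finds west west ⇒ mul S finds west west ⇒ mul M west west finds west west ⇒ mul S S finds west west finds west west ⇒ mul M west west S finds west west finds west west ⇒ mul west west west S finds west west finds west west ⇒ mul west west west mul finds west west finds west west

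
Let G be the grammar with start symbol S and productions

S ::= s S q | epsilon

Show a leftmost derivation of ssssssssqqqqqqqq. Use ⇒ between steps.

S ⇒ sSq ⇒ ssSqq ⇒ sssSqqq ⇒ ssssSqqqq ⇒ sssssSqqqqq ⇒ ssssssSqqqqqq ⇒ sssssssSqqqqqqq ⇒ ssssssssSqqqqqqqq ⇒ ssssssssqqqqqqqq

S ⇒ sSq   [S ::= s S q]
sSq ⇒ ssSqq   [S ::= s S q]
ssSqq ⇒ sssSqqq   [S ::= s S q]
sssSqqq ⇒ ssssSqqqq   [S ::= s S q]
ssssSqqqq ⇒ sssssSqqqqq   [S ::= s S q]
sssssSqqqqq ⇒ ssssssSqqqqqq   [S ::= s S q]
ssssssSqqqqqq ⇒ sssssssSqqqqqqq   [S ::= s S q]
sssssssSqqqqqqq ⇒ ssssssssSqqqqqqqq   [S ::= s S q]
ssssssssSqqqqqqqq ⇒ ssssssssqqqqqqqq   [S ::= epsilon]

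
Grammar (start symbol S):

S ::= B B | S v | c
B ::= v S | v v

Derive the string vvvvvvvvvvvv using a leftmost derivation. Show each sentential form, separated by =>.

S => BB => vSB => vSvB => vSvvB => vBBvvB => vvvBvvB => vvvvvvvB => vvvvvvvvS => vvvvvvvvBB => vvvvvvvvvvB => vvvvvvvvvvvv

S => BB   [S ::= B B]
BB => vSB   [B ::= v S]
vSB => vSvB   [S ::= S v]
vSvB => vSvvB   [S ::= S v]
vSvvB => vBBvvB   [S ::= B B]
vBBvvB => vvvBvvB   [B ::= v v]
vvvBvvB => vvvvvvvB   [B ::= v v]
vvvvvvvB => vvvvvvvvS   [B ::= v S]
vvvvvvvvS => vvvvvvvvBB   [S ::= B B]
vvvvvvvvBB => vvvvvvvvvvB   [B ::= v v]
vvvvvvvvvvB => vvvvvvvvvvvv   [B ::= v v]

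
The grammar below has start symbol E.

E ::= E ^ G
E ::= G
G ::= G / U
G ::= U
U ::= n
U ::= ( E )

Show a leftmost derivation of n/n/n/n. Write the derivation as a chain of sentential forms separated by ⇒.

E⇒G⇒G/U⇒G/U/U⇒G/U/U/U⇒U/U/U/U⇒n/U/U/U⇒n/n/U/U⇒n/n/n/U⇒n/n/n/n

E ⇒ G   [E ::= G]
G ⇒ G/U   [G ::= G / U]
G/U ⇒ G/U/U   [G ::= G / U]
G/U/U ⇒ G/U/U/U   [G ::= G / U]
G/U/U/U ⇒ U/U/U/U   [G ::= U]
U/U/U/U ⇒ n/U/U/U   [U ::= n]
n/U/U/U ⇒ n/n/U/U   [U ::= n]
n/n/U/U ⇒ n/n/n/U   [U ::= n]
n/n/n/U ⇒ n/n/n/n   [U ::= n]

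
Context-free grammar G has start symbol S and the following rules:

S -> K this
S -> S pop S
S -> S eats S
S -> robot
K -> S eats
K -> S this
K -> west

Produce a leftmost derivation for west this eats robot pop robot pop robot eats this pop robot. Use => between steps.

S => S pop S => S eats S pop S => K this eats S pop S => west this eats S pop S => west this eats K this pop S => west this eats S eats this pop S => west this eats S pop S eats this pop S => west this eats S pop S pop S eats this pop S => west this eats robot pop S pop S eats this pop S => west this eats robot pop robot pop S eats this pop S => west this eats robot pop robot pop robot eats this pop S => west this eats robot pop robot pop robot eats this pop robot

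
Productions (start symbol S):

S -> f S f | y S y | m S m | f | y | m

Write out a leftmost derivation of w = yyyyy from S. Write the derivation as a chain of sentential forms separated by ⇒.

S ⇒ ySy ⇒ yySyy ⇒ yyyyy

S ⇒ ySy   [S -> y S y]
ySy ⇒ yySyy   [S -> y S y]
yySyy ⇒ yyyyy   [S -> y]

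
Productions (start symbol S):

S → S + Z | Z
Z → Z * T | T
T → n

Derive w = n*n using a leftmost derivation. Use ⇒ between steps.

S⇒Z⇒Z*T⇒T*T⇒n*T⇒n*n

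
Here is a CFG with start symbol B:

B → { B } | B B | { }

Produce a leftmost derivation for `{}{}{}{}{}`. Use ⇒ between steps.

B ⇒ BB   [B → B B]
BB ⇒ BBB   [B → B B]
BBB ⇒ BBBB   [B → B B]
BBBB ⇒ BBBBB   [B → B B]
BBBBB ⇒ {}BBBB   [B → { }]
{}BBBB ⇒ {}{}BBB   [B → { }]
{}{}BBB ⇒ {}{}{}BB   [B → { }]
{}{}{}BB ⇒ {}{}{}{}B   [B → { }]
{}{}{}{}B ⇒ {}{}{}{}{}   [B → { }]

B ⇒ BB ⇒ BBB ⇒ BBBB ⇒ BBBBB ⇒ {}BBBB ⇒ {}{}BBB ⇒ {}{}{}BB ⇒ {}{}{}{}B ⇒ {}{}{}{}{}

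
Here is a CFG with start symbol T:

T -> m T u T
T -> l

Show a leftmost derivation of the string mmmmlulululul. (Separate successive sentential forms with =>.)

T => mTuT   [T -> m T u T]
mTuT => mmTuTuT   [T -> m T u T]
mmTuTuT => mmmTuTuTuT   [T -> m T u T]
mmmTuTuTuT => mmmmTuTuTuTuT   [T -> m T u T]
mmmmTuTuTuTuT => mmmmluTuTuTuT   [T -> l]
mmmmluTuTuTuT => mmmmluluTuTuT   [T -> l]
mmmmluluTuTuT => mmmmlululuTuT   [T -> l]
mmmmlululuTuT => mmmmlulululuT   [T -> l]
mmmmlulululuT => mmmmlulululul   [T -> l]

T => mTuT => mmTuTuT => mmmTuTuTuT => mmmmTuTuTuTuT => mmmmluTuTuTuT => mmmmluluTuTuT => mmmmlululuTuT => mmmmlulululuT => mmmmlulululul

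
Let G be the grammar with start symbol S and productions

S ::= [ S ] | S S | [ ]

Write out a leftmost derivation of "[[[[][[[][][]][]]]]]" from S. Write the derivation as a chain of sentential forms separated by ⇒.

S⇒[S]⇒[[S]]⇒[[[S]]]⇒[[[SS]]]⇒[[[[]S]]]⇒[[[[][S]]]]⇒[[[[][SS]]]]⇒[[[[][[S]S]]]]⇒[[[[][[SS]S]]]]⇒[[[[][[SSS]S]]]]⇒[[[[][[[]SS]S]]]]⇒[[[[][[[][]S]S]]]]⇒[[[[][[[][][]]S]]]]⇒[[[[][[[][][]][]]]]]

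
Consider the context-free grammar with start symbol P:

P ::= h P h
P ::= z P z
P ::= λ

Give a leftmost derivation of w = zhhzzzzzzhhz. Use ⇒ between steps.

P ⇒ zPz ⇒ zhPhz ⇒ zhhPhhz ⇒ zhhzPzhhz ⇒ zhhzzPzzhhz ⇒ zhhzzzPzzzhhz ⇒ zhhzzzzzzhhz

P ⇒ zPz   [P ::= z P z]
zPz ⇒ zhPhz   [P ::= h P h]
zhPhz ⇒ zhhPhhz   [P ::= h P h]
zhhPhhz ⇒ zhhzPzhhz   [P ::= z P z]
zhhzPzhhz ⇒ zhhzzPzzhhz   [P ::= z P z]
zhhzzPzzhhz ⇒ zhhzzzPzzzhhz   [P ::= z P z]
zhhzzzPzzzhhz ⇒ zhhzzzzzzhhz   [P ::= λ]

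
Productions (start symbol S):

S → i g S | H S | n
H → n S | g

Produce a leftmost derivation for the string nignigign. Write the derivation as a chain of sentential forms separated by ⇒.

S⇒HS⇒nSS⇒nigSS⇒nignS⇒nignigS⇒nignigigS⇒nignigign

S ⇒ HS   [S → H S]
HS ⇒ nSS   [H → n S]
nSS ⇒ nigSS   [S → i g S]
nigSS ⇒ nignS   [S → n]
nignS ⇒ nignigS   [S → i g S]
nignigS ⇒ nignigigS   [S → i g S]
nignigigS ⇒ nignigign   [S → n]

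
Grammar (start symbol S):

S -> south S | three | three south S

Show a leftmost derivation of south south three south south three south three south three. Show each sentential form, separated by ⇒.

S ⇒ south S   [S -> south S]
south S ⇒ south south S   [S -> south S]
south south S ⇒ south south three south S   [S -> three south S]
south south three south S ⇒ south south three south south S   [S -> south S]
south south three south south S ⇒ south south three south south three south S   [S -> three south S]
south south three south south three south S ⇒ south south three south south three south three south S   [S -> three south S]
south south three south south three south three south S ⇒ south south three south south three south three south three   [S -> three]

S ⇒ south S ⇒ south south S ⇒ south south three south S ⇒ south south three south south S ⇒ south south three south south three south S ⇒ south south three south south three south three south S ⇒ south south three south south three south three south three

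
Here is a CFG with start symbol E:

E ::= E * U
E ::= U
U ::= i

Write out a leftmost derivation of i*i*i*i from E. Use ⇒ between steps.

E ⇒ E*U ⇒ E*U*U ⇒ E*U*U*U ⇒ U*U*U*U ⇒ i*U*U*U ⇒ i*i*U*U ⇒ i*i*i*U ⇒ i*i*i*i

E ⇒ E*U   [E ::= E * U]
E*U ⇒ E*U*U   [E ::= E * U]
E*U*U ⇒ E*U*U*U   [E ::= E * U]
E*U*U*U ⇒ U*U*U*U   [E ::= U]
U*U*U*U ⇒ i*U*U*U   [U ::= i]
i*U*U*U ⇒ i*i*U*U   [U ::= i]
i*i*U*U ⇒ i*i*i*U   [U ::= i]
i*i*i*U ⇒ i*i*i*i   [U ::= i]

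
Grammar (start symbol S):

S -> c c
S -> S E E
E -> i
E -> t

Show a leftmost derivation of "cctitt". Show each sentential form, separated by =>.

S => SEE   [S -> S E E]
SEE => SEEEE   [S -> S E E]
SEEEE => ccEEEE   [S -> c c]
ccEEEE => cctEEE   [E -> t]
cctEEE => cctiEE   [E -> i]
cctiEE => cctitE   [E -> t]
cctitE => cctitt   [E -> t]

S=>SEE=>SEEEE=>ccEEEE=>cctEEE=>cctiEE=>cctitE=>cctitt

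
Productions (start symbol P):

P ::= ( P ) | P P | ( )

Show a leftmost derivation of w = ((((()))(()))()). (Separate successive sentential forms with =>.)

P => (P)   [P ::= ( P )]
(P) => (PP)   [P ::= P P]
(PP) => ((P)P)   [P ::= ( P )]
((P)P) => ((PP)P)   [P ::= P P]
((PP)P) => (((P)P)P)   [P ::= ( P )]
(((P)P)P) => ((((P))P)P)   [P ::= ( P )]
((((P))P)P) => ((((()))P)P)   [P ::= ( )]
((((()))P)P) => ((((()))(P))P)   [P ::= ( P )]
((((()))(P))P) => ((((()))(()))P)   [P ::= ( )]
((((()))(()))P) => ((((()))(()))())   [P ::= ( )]

P=>(P)=>(PP)=>((P)P)=>((PP)P)=>(((P)P)P)=>((((P))P)P)=>((((()))P)P)=>((((()))(P))P)=>((((()))(()))P)=>((((()))(()))())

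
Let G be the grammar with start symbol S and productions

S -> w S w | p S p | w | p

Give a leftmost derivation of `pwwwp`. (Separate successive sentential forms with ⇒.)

S ⇒ pSp   [S -> p S p]
pSp ⇒ pwSwp   [S -> w S w]
pwSwp ⇒ pwwwp   [S -> w]

S ⇒ pSp ⇒ pwSwp ⇒ pwwwp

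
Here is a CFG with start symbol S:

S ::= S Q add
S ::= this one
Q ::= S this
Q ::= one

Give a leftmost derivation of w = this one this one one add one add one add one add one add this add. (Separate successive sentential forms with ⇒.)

S ⇒ S Q add ⇒ this one Q add ⇒ this one S this add ⇒ this one S Q add this add ⇒ this one S Q add Q add this add ⇒ this one S Q add Q add Q add this add ⇒ this one S Q add Q add Q add Q add this add ⇒ this one S Q add Q add Q add Q add Q add this add ⇒ this one this one Q add Q add Q add Q add Q add this add ⇒ this one this one one add Q add Q add Q add Q add this add ⇒ this one this one one add one add Q add Q add Q add this add ⇒ this one this one one add one add one add Q add Q add this add ⇒ this one this one one add one add one add one add Q add this add ⇒ this one this one one add one add one add one add one add this add

S ⇒ S Q add   [S ::= S Q add]
S Q add ⇒ this one Q add   [S ::= this one]
this one Q add ⇒ this one S this add   [Q ::= S this]
this one S this add ⇒ this one S Q add this add   [S ::= S Q add]
this one S Q add this add ⇒ this one S Q add Q add this add   [S ::= S Q add]
this one S Q add Q add this add ⇒ this one S Q add Q add Q add this add   [S ::= S Q add]
this one S Q add Q add Q add this add ⇒ this one S Q add Q add Q add Q add this add   [S ::= S Q add]
this one S Q add Q add Q add Q add this add ⇒ this one S Q add Q add Q add Q add Q add this add   [S ::= S Q add]
this one S Q add Q add Q add Q add Q add this add ⇒ this one this one Q add Q add Q add Q add Q add this add   [S ::= this one]
this one this one Q add Q add Q add Q add Q add this add ⇒ this one this one one add Q add Q add Q add Q add this add   [Q ::= one]
this one this one one add Q add Q add Q add Q add this add ⇒ this one this one one add one add Q add Q add Q add this add   [Q ::= one]
this one this one one add one add Q add Q add Q add this add ⇒ this one this one one add one add one add Q add Q add this add   [Q ::= one]
this one this one one add one add one add Q add Q add this add ⇒ this one this one one add one add one add one add Q add this add   [Q ::= one]
this one this one one add one add one add one add Q add this add ⇒ this one this one one add one add one add one add one add this add   [Q ::= one]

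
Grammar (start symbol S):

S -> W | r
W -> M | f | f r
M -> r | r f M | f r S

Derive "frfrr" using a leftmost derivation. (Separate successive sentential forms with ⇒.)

S ⇒ W   [S -> W]
W ⇒ M   [W -> M]
M ⇒ frS   [M -> f r S]
frS ⇒ frW   [S -> W]
frW ⇒ frM   [W -> M]
frM ⇒ frfrS   [M -> f r S]
frfrS ⇒ frfrr   [S -> r]

S ⇒ W ⇒ M ⇒ frS ⇒ frW ⇒ frM ⇒ frfrS ⇒ frfrr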